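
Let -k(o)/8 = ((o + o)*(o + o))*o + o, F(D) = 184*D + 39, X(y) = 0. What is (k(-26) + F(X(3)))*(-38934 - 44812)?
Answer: -47122115534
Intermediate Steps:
F(D) = 39 + 184*D
k(o) = -32*o**3 - 8*o (k(o) = -8*(((o + o)*(o + o))*o + o) = -8*(((2*o)*(2*o))*o + o) = -8*((4*o**2)*o + o) = -8*(4*o**3 + o) = -8*(o + 4*o**3) = -32*o**3 - 8*o)
(k(-26) + F(X(3)))*(-38934 - 44812) = ((-32*(-26)**3 - 8*(-26)) + (39 + 184*0))*(-38934 - 44812) = ((-32*(-17576) + 208) + (39 + 0))*(-83746) = ((562432 + 208) + 39)*(-83746) = (562640 + 39)*(-83746) = 562679*(-83746) = -47122115534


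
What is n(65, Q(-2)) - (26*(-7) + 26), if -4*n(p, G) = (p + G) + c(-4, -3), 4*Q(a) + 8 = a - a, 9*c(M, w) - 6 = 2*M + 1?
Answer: 2525/18 ≈ 140.28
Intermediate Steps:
c(M, w) = 7/9 + 2*M/9 (c(M, w) = 2/3 + (2*M + 1)/9 = 2/3 + (1 + 2*M)/9 = 2/3 + (1/9 + 2*M/9) = 7/9 + 2*M/9)
Q(a) = -2 (Q(a) = -2 + (a - a)/4 = -2 + (1/4)*0 = -2 + 0 = -2)
n(p, G) = 1/36 - G/4 - p/4 (n(p, G) = -((p + G) + (7/9 + (2/9)*(-4)))/4 = -((G + p) + (7/9 - 8/9))/4 = -((G + p) - 1/9)/4 = -(-1/9 + G + p)/4 = 1/36 - G/4 - p/4)
n(65, Q(-2)) - (26*(-7) + 26) = (1/36 - 1/4*(-2) - 1/4*65) - (26*(-7) + 26) = (1/36 + 1/2 - 65/4) - (-182 + 26) = -283/18 - 1*(-156) = -283/18 + 156 = 2525/18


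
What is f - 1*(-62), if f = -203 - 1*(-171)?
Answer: 30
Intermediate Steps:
f = -32 (f = -203 + 171 = -32)
f - 1*(-62) = -32 - 1*(-62) = -32 + 62 = 30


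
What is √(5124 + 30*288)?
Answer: 2*√3441 ≈ 117.32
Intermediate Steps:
√(5124 + 30*288) = √(5124 + 8640) = √13764 = 2*√3441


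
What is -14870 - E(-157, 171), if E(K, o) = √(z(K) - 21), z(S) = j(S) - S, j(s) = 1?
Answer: -14870 - √137 ≈ -14882.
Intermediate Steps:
z(S) = 1 - S
E(K, o) = √(-20 - K) (E(K, o) = √((1 - K) - 21) = √(-20 - K))
-14870 - E(-157, 171) = -14870 - √(-20 - 1*(-157)) = -14870 - √(-20 + 157) = -14870 - √137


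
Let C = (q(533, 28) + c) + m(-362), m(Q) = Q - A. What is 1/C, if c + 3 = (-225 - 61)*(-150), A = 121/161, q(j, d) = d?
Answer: 161/6852522 ≈ 2.3495e-5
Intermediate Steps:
A = 121/161 (A = 121*(1/161) = 121/161 ≈ 0.75155)
m(Q) = -121/161 + Q (m(Q) = Q - 1*121/161 = Q - 121/161 = -121/161 + Q)
c = 42897 (c = -3 + (-225 - 61)*(-150) = -3 - 286*(-150) = -3 + 42900 = 42897)
C = 6852522/161 (C = (28 + 42897) + (-121/161 - 362) = 42925 - 58403/161 = 6852522/161 ≈ 42562.)
1/C = 1/(6852522/161) = 161/6852522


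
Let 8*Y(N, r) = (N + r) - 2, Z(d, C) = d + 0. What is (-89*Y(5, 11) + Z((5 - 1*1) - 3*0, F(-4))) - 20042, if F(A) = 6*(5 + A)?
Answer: -80775/4 ≈ -20194.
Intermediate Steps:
F(A) = 30 + 6*A
Z(d, C) = d
Y(N, r) = -¼ + N/8 + r/8 (Y(N, r) = ((N + r) - 2)/8 = (-2 + N + r)/8 = -¼ + N/8 + r/8)
(-89*Y(5, 11) + Z((5 - 1*1) - 3*0, F(-4))) - 20042 = (-89*(-¼ + (⅛)*5 + (⅛)*11) + ((5 - 1*1) - 3*0)) - 20042 = (-89*(-¼ + 5/8 + 11/8) + ((5 - 1) + 0)) - 20042 = (-89*7/4 + (4 + 0)) - 20042 = (-623/4 + 4) - 20042 = -607/4 - 20042 = -80775/4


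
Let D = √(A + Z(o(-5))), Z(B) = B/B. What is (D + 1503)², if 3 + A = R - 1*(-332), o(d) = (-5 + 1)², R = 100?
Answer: (1503 + √430)² ≈ 2.3218e+6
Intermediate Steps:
o(d) = 16 (o(d) = (-4)² = 16)
Z(B) = 1
A = 429 (A = -3 + (100 - 1*(-332)) = -3 + (100 + 332) = -3 + 432 = 429)
D = √430 (D = √(429 + 1) = √430 ≈ 20.736)
(D + 1503)² = (√430 + 1503)² = (1503 + √430)²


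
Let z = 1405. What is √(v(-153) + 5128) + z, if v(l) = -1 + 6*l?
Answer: 1405 + √4209 ≈ 1469.9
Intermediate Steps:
√(v(-153) + 5128) + z = √((-1 + 6*(-153)) + 5128) + 1405 = √((-1 - 918) + 5128) + 1405 = √(-919 + 5128) + 1405 = √4209 + 1405 = 1405 + √4209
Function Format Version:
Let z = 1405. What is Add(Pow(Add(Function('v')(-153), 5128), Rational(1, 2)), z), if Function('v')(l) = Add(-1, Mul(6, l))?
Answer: Add(1405, Pow(4209, Rational(1, 2))) ≈ 1469.9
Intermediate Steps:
Add(Pow(Add(Function('v')(-153), 5128), Rational(1, 2)), z) = Add(Pow(Add(Add(-1, Mul(6, -153)), 5128), Rational(1, 2)), 1405) = Add(Pow(Add(Add(-1, -918), 5128), Rational(1, 2)), 1405) = Add(Pow(Add(-919, 5128), Rational(1, 2)), 1405) = Add(Pow(4209, Rational(1, 2)), 1405) = Add(1405, Pow(4209, Rational(1, 2)))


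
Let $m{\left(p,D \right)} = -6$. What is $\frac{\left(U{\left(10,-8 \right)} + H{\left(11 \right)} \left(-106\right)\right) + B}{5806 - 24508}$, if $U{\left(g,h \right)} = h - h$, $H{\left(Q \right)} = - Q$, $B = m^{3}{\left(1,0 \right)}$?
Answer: $- \frac{475}{9351} \approx -0.050797$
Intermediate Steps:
$B = -216$ ($B = \left(-6\right)^{3} = -216$)
$U{\left(g,h \right)} = 0$
$\frac{\left(U{\left(10,-8 \right)} + H{\left(11 \right)} \left(-106\right)\right) + B}{5806 - 24508} = \frac{\left(0 + \left(-1\right) 11 \left(-106\right)\right) - 216}{5806 - 24508} = \frac{\left(0 - -1166\right) - 216}{-18702} = \left(\left(0 + 1166\right) - 216\right) \left(- \frac{1}{18702}\right) = \left(1166 - 216\right) \left(- \frac{1}{18702}\right) = 950 \left(- \frac{1}{18702}\right) = - \frac{475}{9351}$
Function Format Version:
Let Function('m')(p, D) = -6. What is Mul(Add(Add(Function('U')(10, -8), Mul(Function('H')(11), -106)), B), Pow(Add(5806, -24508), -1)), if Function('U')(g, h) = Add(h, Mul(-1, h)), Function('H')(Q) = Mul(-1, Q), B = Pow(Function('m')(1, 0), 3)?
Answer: Rational(-475, 9351) ≈ -0.050797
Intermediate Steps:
B = -216 (B = Pow(-6, 3) = -216)
Function('U')(g, h) = 0
Mul(Add(Add(Function('U')(10, -8), Mul(Function('H')(11), -106)), B), Pow(Add(5806, -24508), -1)) = Mul(Add(Add(0, Mul(Mul(-1, 11), -106)), -216), Pow(Add(5806, -24508), -1)) = Mul(Add(Add(0, Mul(-11, -106)), -216), Pow(-18702, -1)) = Mul(Add(Add(0, 1166), -216), Rational(-1, 18702)) = Mul(Add(1166, -216), Rational(-1, 18702)) = Mul(950, Rational(-1, 18702)) = Rational(-475, 9351)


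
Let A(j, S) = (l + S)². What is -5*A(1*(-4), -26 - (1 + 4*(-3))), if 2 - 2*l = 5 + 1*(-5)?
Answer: -980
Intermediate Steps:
l = 1 (l = 1 - (5 + 1*(-5))/2 = 1 - (5 - 5)/2 = 1 - ½*0 = 1 + 0 = 1)
A(j, S) = (1 + S)²
-5*A(1*(-4), -26 - (1 + 4*(-3))) = -5*(1 + (-26 - (1 + 4*(-3))))² = -5*(1 + (-26 - (1 - 12)))² = -5*(1 + (-26 - 1*(-11)))² = -5*(1 + (-26 + 11))² = -5*(1 - 15)² = -5*(-14)² = -5*196 = -980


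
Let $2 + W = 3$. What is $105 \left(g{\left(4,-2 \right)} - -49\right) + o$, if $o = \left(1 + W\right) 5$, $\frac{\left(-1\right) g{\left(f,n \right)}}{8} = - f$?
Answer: $8515$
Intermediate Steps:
$g{\left(f,n \right)} = 8 f$ ($g{\left(f,n \right)} = - 8 \left(- f\right) = 8 f$)
$W = 1$ ($W = -2 + 3 = 1$)
$o = 10$ ($o = \left(1 + 1\right) 5 = 2 \cdot 5 = 10$)
$105 \left(g{\left(4,-2 \right)} - -49\right) + o = 105 \left(8 \cdot 4 - -49\right) + 10 = 105 \left(32 + 49\right) + 10 = 105 \cdot 81 + 10 = 8505 + 10 = 8515$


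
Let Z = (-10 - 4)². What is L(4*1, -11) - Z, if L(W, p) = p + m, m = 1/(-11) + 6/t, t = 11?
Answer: -2272/11 ≈ -206.55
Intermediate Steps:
Z = 196 (Z = (-14)² = 196)
m = 5/11 (m = 1/(-11) + 6/11 = 1*(-1/11) + 6*(1/11) = -1/11 + 6/11 = 5/11 ≈ 0.45455)
L(W, p) = 5/11 + p (L(W, p) = p + 5/11 = 5/11 + p)
L(4*1, -11) - Z = (5/11 - 11) - 1*196 = -116/11 - 196 = -2272/11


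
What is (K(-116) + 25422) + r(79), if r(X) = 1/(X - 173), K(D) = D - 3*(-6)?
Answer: 2380455/94 ≈ 25324.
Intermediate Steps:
K(D) = 18 + D (K(D) = D + 18 = 18 + D)
r(X) = 1/(-173 + X)
(K(-116) + 25422) + r(79) = ((18 - 116) + 25422) + 1/(-173 + 79) = (-98 + 25422) + 1/(-94) = 25324 - 1/94 = 2380455/94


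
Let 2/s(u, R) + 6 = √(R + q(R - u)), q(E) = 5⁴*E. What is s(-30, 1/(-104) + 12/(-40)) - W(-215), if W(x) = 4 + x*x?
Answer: -222604050443/4815247 + 4*√313599455/4815247 ≈ -46229.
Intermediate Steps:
q(E) = 625*E
s(u, R) = 2/(-6 + √(-625*u + 626*R)) (s(u, R) = 2/(-6 + √(R + 625*(R - u))) = 2/(-6 + √(R + (-625*u + 625*R))) = 2/(-6 + √(-625*u + 626*R)))
W(x) = 4 + x²
s(-30, 1/(-104) + 12/(-40)) - W(-215) = 2/(-6 + √(-625*(-30) + 626*(1/(-104) + 12/(-40)))) - (4 + (-215)²) = 2/(-6 + √(18750 + 626*(1*(-1/104) + 12*(-1/40)))) - (4 + 46225) = 2/(-6 + √(18750 + 626*(-1/104 - 3/10))) - 1*46229 = 2/(-6 + √(18750 + 626*(-161/520))) - 46229 = 2/(-6 + √(18750 - 50393/260)) - 46229 = 2/(-6 + √(4824607/260)) - 46229 = 2/(-6 + √313599455/130) - 46229 = -46229 + 2/(-6 + √313599455/130)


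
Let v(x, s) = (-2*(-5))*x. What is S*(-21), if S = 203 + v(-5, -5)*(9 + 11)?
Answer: 16737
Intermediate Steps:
v(x, s) = 10*x
S = -797 (S = 203 + (10*(-5))*(9 + 11) = 203 - 50*20 = 203 - 1000 = -797)
S*(-21) = -797*(-21) = 16737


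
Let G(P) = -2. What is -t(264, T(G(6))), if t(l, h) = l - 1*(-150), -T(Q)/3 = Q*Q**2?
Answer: -414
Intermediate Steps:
T(Q) = -3*Q**3 (T(Q) = -3*Q*Q**2 = -3*Q**3)
t(l, h) = 150 + l (t(l, h) = l + 150 = 150 + l)
-t(264, T(G(6))) = -(150 + 264) = -1*414 = -414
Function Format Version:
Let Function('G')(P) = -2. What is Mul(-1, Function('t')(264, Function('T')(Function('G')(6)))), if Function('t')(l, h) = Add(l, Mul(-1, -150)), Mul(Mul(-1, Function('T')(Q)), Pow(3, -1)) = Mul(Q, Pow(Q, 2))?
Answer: -414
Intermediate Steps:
Function('T')(Q) = Mul(-3, Pow(Q, 3)) (Function('T')(Q) = Mul(-3, Mul(Q, Pow(Q, 2))) = Mul(-3, Pow(Q, 3)))
Function('t')(l, h) = Add(150, l) (Function('t')(l, h) = Add(l, 150) = Add(150, l))
Mul(-1, Function('t')(264, Function('T')(Function('G')(6)))) = Mul(-1, Add(150, 264)) = Mul(-1, 414) = -414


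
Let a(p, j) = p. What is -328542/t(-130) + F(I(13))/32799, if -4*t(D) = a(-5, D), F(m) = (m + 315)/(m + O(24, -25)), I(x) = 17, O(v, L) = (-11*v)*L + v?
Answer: -286249654375052/1089090795 ≈ -2.6283e+5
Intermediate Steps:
O(v, L) = v - 11*L*v (O(v, L) = -11*L*v + v = v - 11*L*v)
F(m) = (315 + m)/(6624 + m) (F(m) = (m + 315)/(m + 24*(1 - 11*(-25))) = (315 + m)/(m + 24*(1 + 275)) = (315 + m)/(m + 24*276) = (315 + m)/(m + 6624) = (315 + m)/(6624 + m))
t(D) = 5/4 (t(D) = -¼*(-5) = 5/4)
-328542/t(-130) + F(I(13))/32799 = -328542/5/4 + ((315 + 17)/(6624 + 17))/32799 = -328542*⅘ + (332/6641)*(1/32799) = -1314168/5 + ((1/6641)*332)*(1/32799) = -1314168/5 + (332/6641)*(1/32799) = -1314168/5 + 332/217818159 = -286249654375052/1089090795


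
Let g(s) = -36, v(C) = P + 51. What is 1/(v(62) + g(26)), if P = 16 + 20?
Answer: 1/51 ≈ 0.019608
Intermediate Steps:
P = 36
v(C) = 87 (v(C) = 36 + 51 = 87)
1/(v(62) + g(26)) = 1/(87 - 36) = 1/51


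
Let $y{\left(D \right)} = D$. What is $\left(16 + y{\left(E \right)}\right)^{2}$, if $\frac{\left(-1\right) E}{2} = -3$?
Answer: $484$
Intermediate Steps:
$E = 6$ ($E = \left(-2\right) \left(-3\right) = 6$)
$\left(16 + y{\left(E \right)}\right)^{2} = \left(16 + 6\right)^{2} = 22^{2} = 484$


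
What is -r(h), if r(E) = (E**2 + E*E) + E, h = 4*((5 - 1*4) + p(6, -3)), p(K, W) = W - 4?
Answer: -1128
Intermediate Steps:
p(K, W) = -4 + W
h = -24 (h = 4*((5 - 1*4) + (-4 - 3)) = 4*((5 - 4) - 7) = 4*(1 - 7) = 4*(-6) = -24)
r(E) = E + 2*E**2 (r(E) = (E**2 + E**2) + E = 2*E**2 + E = E + 2*E**2)
-r(h) = -(-24)*(1 + 2*(-24)) = -(-24)*(1 - 48) = -(-24)*(-47) = -1*1128 = -1128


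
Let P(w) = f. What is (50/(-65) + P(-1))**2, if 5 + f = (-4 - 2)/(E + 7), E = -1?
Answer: 7744/169 ≈ 45.823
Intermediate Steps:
f = -6 (f = -5 + (-4 - 2)/(-1 + 7) = -5 - 6/6 = -5 - 6*1/6 = -5 - 1 = -6)
P(w) = -6
(50/(-65) + P(-1))**2 = (50/(-65) - 6)**2 = (50*(-1/65) - 6)**2 = (-10/13 - 6)**2 = (-88/13)**2 = 7744/169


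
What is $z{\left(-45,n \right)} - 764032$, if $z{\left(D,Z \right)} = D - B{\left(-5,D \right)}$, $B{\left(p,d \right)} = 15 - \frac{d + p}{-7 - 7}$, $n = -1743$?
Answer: $- \frac{5348619}{7} \approx -7.6409 \cdot 10^{5}$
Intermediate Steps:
$B{\left(p,d \right)} = 15 + \frac{d}{14} + \frac{p}{14}$ ($B{\left(p,d \right)} = 15 - \frac{d + p}{-14} = 15 - \left(d + p\right) \left(- \frac{1}{14}\right) = 15 - \left(- \frac{d}{14} - \frac{p}{14}\right) = 15 + \left(\frac{d}{14} + \frac{p}{14}\right) = 15 + \frac{d}{14} + \frac{p}{14}$)
$z{\left(D,Z \right)} = - \frac{205}{14} + \frac{13 D}{14}$ ($z{\left(D,Z \right)} = D - \left(15 + \frac{D}{14} + \frac{1}{14} \left(-5\right)\right) = D - \left(15 + \frac{D}{14} - \frac{5}{14}\right) = D - \left(\frac{205}{14} + \frac{D}{14}\right) = - \frac{205}{14} + \frac{13 D}{14}$)
$z{\left(-45,n \right)} - 764032 = \left(- \frac{205}{14} + \frac{13}{14} \left(-45\right)\right) - 764032 = \left(- \frac{205}{14} - \frac{585}{14}\right) - 764032 = - \frac{395}{7} - 764032 = - \frac{5348619}{7}$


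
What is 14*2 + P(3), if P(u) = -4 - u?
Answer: 21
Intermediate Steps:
14*2 + P(3) = 14*2 + (-4 - 1*3) = 28 + (-4 - 3) = 28 - 7 = 21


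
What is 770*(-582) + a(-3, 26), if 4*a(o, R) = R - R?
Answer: -448140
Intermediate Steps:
a(o, R) = 0 (a(o, R) = (R - R)/4 = (1/4)*0 = 0)
770*(-582) + a(-3, 26) = 770*(-582) + 0 = -448140 + 0 = -448140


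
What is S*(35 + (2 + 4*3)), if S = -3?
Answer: -147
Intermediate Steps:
S*(35 + (2 + 4*3)) = -3*(35 + (2 + 4*3)) = -3*(35 + (2 + 12)) = -3*(35 + 14) = -3*49 = -147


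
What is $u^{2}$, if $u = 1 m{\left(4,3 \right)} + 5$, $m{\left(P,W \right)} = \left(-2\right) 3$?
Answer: $1$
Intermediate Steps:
$m{\left(P,W \right)} = -6$
$u = -1$ ($u = 1 \left(-6\right) + 5 = -6 + 5 = -1$)
$u^{2} = \left(-1\right)^{2} = 1$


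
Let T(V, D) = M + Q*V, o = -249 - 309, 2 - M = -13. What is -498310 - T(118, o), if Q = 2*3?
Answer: -499033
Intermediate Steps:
M = 15 (M = 2 - 1*(-13) = 2 + 13 = 15)
Q = 6
o = -558
T(V, D) = 15 + 6*V
-498310 - T(118, o) = -498310 - (15 + 6*118) = -498310 - (15 + 708) = -498310 - 1*723 = -498310 - 723 = -499033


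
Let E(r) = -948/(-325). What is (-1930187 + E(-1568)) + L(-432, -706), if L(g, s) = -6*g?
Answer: -626467427/325 ≈ -1.9276e+6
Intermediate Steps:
E(r) = 948/325 (E(r) = -948*(-1/325) = 948/325)
(-1930187 + E(-1568)) + L(-432, -706) = (-1930187 + 948/325) - 6*(-432) = -627309827/325 + 2592 = -626467427/325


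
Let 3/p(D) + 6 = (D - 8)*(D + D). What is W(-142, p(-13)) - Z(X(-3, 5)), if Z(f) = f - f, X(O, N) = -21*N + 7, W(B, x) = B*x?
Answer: -71/90 ≈ -0.78889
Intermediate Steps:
p(D) = 3/(-6 + 2*D*(-8 + D)) (p(D) = 3/(-6 + (D - 8)*(D + D)) = 3/(-6 + (-8 + D)*(2*D)) = 3/(-6 + 2*D*(-8 + D)))
X(O, N) = 7 - 21*N
Z(f) = 0
W(-142, p(-13)) - Z(X(-3, 5)) = -213/(-3 + (-13)² - 8*(-13)) - 1*0 = -213/(-3 + 169 + 104) + 0 = -213/270 + 0 = -142*1/180 + 0 = -71/90 + 0 = -71/90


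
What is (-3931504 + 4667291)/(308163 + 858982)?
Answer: 735787/1167145 ≈ 0.63042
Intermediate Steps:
(-3931504 + 4667291)/(308163 + 858982) = 735787/1167145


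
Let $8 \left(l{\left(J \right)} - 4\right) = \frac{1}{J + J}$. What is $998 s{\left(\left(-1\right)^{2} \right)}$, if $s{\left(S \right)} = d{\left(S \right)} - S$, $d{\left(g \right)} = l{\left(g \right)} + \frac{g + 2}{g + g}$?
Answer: $\frac{36427}{8} \approx 4553.4$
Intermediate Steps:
$l{\left(J \right)} = 4 + \frac{1}{16 J}$ ($l{\left(J \right)} = 4 + \frac{1}{8 \left(J + J\right)} = 4 + \frac{1}{8 \cdot 2 J} = 4 + \frac{\frac{1}{2} \frac{1}{J}}{8} = 4 + \frac{1}{16 J}$)
$d{\left(g \right)} = 4 + \frac{1}{16 g} + \frac{2 + g}{2 g}$ ($d{\left(g \right)} = \left(4 + \frac{1}{16 g}\right) + \frac{g + 2}{g + g} = \left(4 + \frac{1}{16 g}\right) + \frac{2 + g}{2 g} = 4 + \frac{1}{16 g} + \frac{2 + g}{2 g}$)
$s{\left(S \right)} = - S + \frac{17 + 72 S}{16 S}$ ($s{\left(S \right)} = \frac{17 + 72 S}{16 S} - S = - S + \frac{17 + 72 S}{16 S}$)
$998 s{\left(\left(-1\right)^{2} \right)} = 998 \left(\frac{9}{2} - \left(-1\right)^{2} + \frac{17}{16 \left(-1\right)^{2}}\right) = 998 \left(\frac{9}{2} - 1 + \frac{17}{16 \cdot 1}\right) = 998 \left(\frac{9}{2} - 1 + \frac{17}{16} \cdot 1\right) = 998 \left(\frac{9}{2} - 1 + \frac{17}{16}\right) = 998 \cdot \frac{73}{16} = \frac{36427}{8}$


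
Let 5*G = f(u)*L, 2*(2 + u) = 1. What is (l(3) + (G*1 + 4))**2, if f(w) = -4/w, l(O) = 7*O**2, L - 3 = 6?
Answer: 128881/25 ≈ 5155.2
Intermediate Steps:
u = -3/2 (u = -2 + (1/2)*1 = -2 + 1/2 = -3/2 ≈ -1.5000)
L = 9 (L = 3 + 6 = 9)
G = 24/5 (G = (-4/(-3/2)*9)/5 = (-4*(-2/3)*9)/5 = ((8/3)*9)/5 = (1/5)*24 = 24/5 ≈ 4.8000)
(l(3) + (G*1 + 4))**2 = (7*3**2 + ((24/5)*1 + 4))**2 = (7*9 + (24/5 + 4))**2 = (63 + 44/5)**2 = (359/5)**2 = 128881/25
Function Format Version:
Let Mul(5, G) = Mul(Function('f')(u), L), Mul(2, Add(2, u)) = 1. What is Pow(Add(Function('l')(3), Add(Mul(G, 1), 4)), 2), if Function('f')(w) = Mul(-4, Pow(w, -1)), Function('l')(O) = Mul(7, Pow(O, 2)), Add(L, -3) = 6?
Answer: Rational(128881, 25) ≈ 5155.2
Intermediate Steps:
u = Rational(-3, 2) (u = Add(-2, Mul(Rational(1, 2), 1)) = Add(-2, Rational(1, 2)) = Rational(-3, 2) ≈ -1.5000)
L = 9 (L = Add(3, 6) = 9)
G = Rational(24, 5) (G = Mul(Rational(1, 5), Mul(Mul(-4, Pow(Rational(-3, 2), -1)), 9)) = Mul(Rational(1, 5), Mul(Mul(-4, Rational(-2, 3)), 9)) = Mul(Rational(1, 5), Mul(Rational(8, 3), 9)) = Mul(Rational(1, 5), 24) = Rational(24, 5) ≈ 4.8000)
Pow(Add(Function('l')(3), Add(Mul(G, 1), 4)), 2) = Pow(Add(Mul(7, Pow(3, 2)), Add(Mul(Rational(24, 5), 1), 4)), 2) = Pow(Add(Mul(7, 9), Add(Rational(24, 5), 4)), 2) = Pow(Add(63, Rational(44, 5)), 2) = Pow(Rational(359, 5), 2) = Rational(128881, 25)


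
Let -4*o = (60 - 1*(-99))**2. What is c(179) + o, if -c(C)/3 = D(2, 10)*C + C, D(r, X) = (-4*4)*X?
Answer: 316251/4 ≈ 79063.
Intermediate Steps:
D(r, X) = -16*X
c(C) = 477*C (c(C) = -3*((-16*10)*C + C) = -3*(-160*C + C) = -(-477)*C = 477*C)
o = -25281/4 (o = -(60 - 1*(-99))**2/4 = -(60 + 99)**2/4 = -1/4*159**2 = -1/4*25281 = -25281/4 ≈ -6320.3)
c(179) + o = 477*179 - 25281/4 = 85383 - 25281/4 = 316251/4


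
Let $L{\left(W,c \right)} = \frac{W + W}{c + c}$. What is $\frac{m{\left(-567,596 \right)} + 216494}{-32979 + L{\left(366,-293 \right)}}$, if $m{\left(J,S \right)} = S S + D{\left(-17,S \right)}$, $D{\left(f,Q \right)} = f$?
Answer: $- \frac{167506049}{9663213} \approx -17.334$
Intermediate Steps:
$L{\left(W,c \right)} = \frac{W}{c}$ ($L{\left(W,c \right)} = \frac{2 W}{2 c} = 2 W \frac{1}{2 c} = \frac{W}{c}$)
$m{\left(J,S \right)} = -17 + S^{2}$ ($m{\left(J,S \right)} = S S - 17 = S^{2} - 17 = -17 + S^{2}$)
$\frac{m{\left(-567,596 \right)} + 216494}{-32979 + L{\left(366,-293 \right)}} = \frac{\left(-17 + 596^{2}\right) + 216494}{-32979 + \frac{366}{-293}} = \frac{\left(-17 + 355216\right) + 216494}{-32979 + 366 \left(- \frac{1}{293}\right)} = \frac{355199 + 216494}{-32979 - \frac{366}{293}} = \frac{571693}{- \frac{9663213}{293}} = 571693 \left(- \frac{293}{9663213}\right) = - \frac{167506049}{9663213}$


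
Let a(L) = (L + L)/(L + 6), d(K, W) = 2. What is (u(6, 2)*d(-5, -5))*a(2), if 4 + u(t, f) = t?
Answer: 2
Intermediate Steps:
a(L) = 2*L/(6 + L) (a(L) = (2*L)/(6 + L) = 2*L/(6 + L))
u(t, f) = -4 + t
(u(6, 2)*d(-5, -5))*a(2) = ((-4 + 6)*2)*(2*2/(6 + 2)) = (2*2)*(2*2/8) = 4*(2*2*(⅛)) = 4*(½) = 2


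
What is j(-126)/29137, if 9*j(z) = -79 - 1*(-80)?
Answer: 1/262233 ≈ 3.8134e-6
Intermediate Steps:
j(z) = 1/9 (j(z) = (-79 - 1*(-80))/9 = (-79 + 80)/9 = (1/9)*1 = 1/9)
j(-126)/29137 = (1/9)/29137 = (1/9)*(1/29137) = 1/262233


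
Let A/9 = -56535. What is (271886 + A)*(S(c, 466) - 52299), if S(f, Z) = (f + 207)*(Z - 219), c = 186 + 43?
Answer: -13124208097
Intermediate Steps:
A = -508815 (A = 9*(-56535) = -508815)
c = 229
S(f, Z) = (-219 + Z)*(207 + f) (S(f, Z) = (207 + f)*(-219 + Z) = (-219 + Z)*(207 + f))
(271886 + A)*(S(c, 466) - 52299) = (271886 - 508815)*((-45333 - 219*229 + 207*466 + 466*229) - 52299) = -236929*((-45333 - 50151 + 96462 + 106714) - 52299) = -236929*(107692 - 52299) = -236929*55393 = -13124208097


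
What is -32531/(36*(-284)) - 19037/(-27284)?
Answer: 270552523/69737904 ≈ 3.8796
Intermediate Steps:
-32531/(36*(-284)) - 19037/(-27284) = -32531/(-10224) - 19037*(-1/27284) = -32531*(-1/10224) + 19037/27284 = 32531/10224 + 19037/27284 = 270552523/69737904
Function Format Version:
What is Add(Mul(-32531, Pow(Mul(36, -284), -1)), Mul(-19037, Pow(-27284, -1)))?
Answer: Rational(270552523, 69737904) ≈ 3.8796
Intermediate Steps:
Add(Mul(-32531, Pow(Mul(36, -284), -1)), Mul(-19037, Pow(-27284, -1))) = Add(Mul(-32531, Pow(-10224, -1)), Mul(-19037, Rational(-1, 27284))) = Add(Mul(-32531, Rational(-1, 10224)), Rational(19037, 27284)) = Add(Rational(32531, 10224), Rational(19037, 27284)) = Rational(270552523, 69737904)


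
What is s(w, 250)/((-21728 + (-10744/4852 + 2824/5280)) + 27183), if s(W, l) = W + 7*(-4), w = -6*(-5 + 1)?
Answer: -3202320/4365819329 ≈ -0.00073350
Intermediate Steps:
w = 24 (w = -6*(-4) = 24)
s(W, l) = -28 + W (s(W, l) = W - 28 = -28 + W)
s(w, 250)/((-21728 + (-10744/4852 + 2824/5280)) + 27183) = (-28 + 24)/((-21728 + (-10744/4852 + 2824/5280)) + 27183) = -4/((-21728 + (-10744*1/4852 + 2824*(1/5280))) + 27183) = -4/((-21728 + (-2686/1213 + 353/660)) + 27183) = -4/((-21728 - 1344571/800580) + 27183) = -4/(-17396346811/800580 + 27183) = -4/4365819329/800580 = -4*800580/4365819329 = -3202320/4365819329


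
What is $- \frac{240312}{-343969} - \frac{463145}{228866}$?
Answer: $- \frac{104308276313}{78722809154} \approx -1.325$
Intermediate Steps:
$- \frac{240312}{-343969} - \frac{463145}{228866} = \left(-240312\right) \left(- \frac{1}{343969}\right) - \frac{463145}{228866} = \frac{240312}{343969} - \frac{463145}{228866} = - \frac{104308276313}{78722809154}$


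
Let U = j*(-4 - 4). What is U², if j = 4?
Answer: 1024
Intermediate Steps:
U = -32 (U = 4*(-4 - 4) = 4*(-8) = -32)
U² = (-32)² = 1024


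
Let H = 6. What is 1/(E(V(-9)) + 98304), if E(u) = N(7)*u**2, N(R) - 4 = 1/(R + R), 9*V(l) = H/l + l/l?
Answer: 3402/334430227 ≈ 1.0173e-5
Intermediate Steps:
V(l) = 1/9 + 2/(3*l) (V(l) = (6/l + l/l)/9 = (6/l + 1)/9 = (1 + 6/l)/9 = 1/9 + 2/(3*l))
N(R) = 4 + 1/(2*R) (N(R) = 4 + 1/(R + R) = 4 + 1/(2*R))
E(u) = 57*u**2/14 (E(u) = (4 + (1/2)/7)*u**2 = (4 + (1/2)*(1/7))*u**2 = (4 + 1/14)*u**2 = 57*u**2/14)
1/(E(V(-9)) + 98304) = 1/(57*((1/9)*(6 - 9)/(-9))**2/14 + 98304) = 1/(57*((1/9)*(-1/9)*(-3))**2/14 + 98304) = 1/(57*(1/27)**2/14 + 98304) = 1/((57/14)*(1/729) + 98304) = 1/(19/3402 + 98304) = 1/(334430227/3402) = 3402/334430227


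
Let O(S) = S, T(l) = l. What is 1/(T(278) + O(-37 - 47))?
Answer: 1/194 ≈ 0.0051546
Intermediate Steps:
1/(T(278) + O(-37 - 47)) = 1/(278 + (-37 - 47)) = 1/(278 - 84) = 1/194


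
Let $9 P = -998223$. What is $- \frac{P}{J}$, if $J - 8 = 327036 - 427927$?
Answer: $- \frac{332741}{302649} \approx -1.0994$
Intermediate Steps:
$J = -100883$ ($J = 8 + \left(327036 - 427927\right) = 8 - 100891 = -100883$)
$P = - \frac{332741}{3}$ ($P = \frac{1}{9} \left(-998223\right) = - \frac{332741}{3} \approx -1.1091 \cdot 10^{5}$)
$- \frac{P}{J} = - \frac{-332741}{3 \left(-100883\right)} = - \frac{\left(-332741\right) \left(-1\right)}{3 \cdot 100883} = \left(-1\right) \frac{332741}{302649} = - \frac{332741}{302649}$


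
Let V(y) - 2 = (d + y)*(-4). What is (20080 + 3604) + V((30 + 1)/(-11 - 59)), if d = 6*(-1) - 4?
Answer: 830472/35 ≈ 23728.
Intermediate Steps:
d = -10 (d = -6 - 4 = -10)
V(y) = 42 - 4*y (V(y) = 2 + (-10 + y)*(-4) = 2 + (40 - 4*y) = 42 - 4*y)
(20080 + 3604) + V((30 + 1)/(-11 - 59)) = (20080 + 3604) + (42 - 4*(30 + 1)/(-11 - 59)) = 23684 + (42 - 124/(-70)) = 23684 + (42 - 124*(-1)/70) = 23684 + (42 - 4*(-31/70)) = 23684 + (42 + 62/35) = 23684 + 1532/35 = 830472/35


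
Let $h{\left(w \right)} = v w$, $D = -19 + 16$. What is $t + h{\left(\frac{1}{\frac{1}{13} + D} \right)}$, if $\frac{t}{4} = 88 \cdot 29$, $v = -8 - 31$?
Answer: $\frac{388411}{38} \approx 10221.0$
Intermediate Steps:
$D = -3$
$v = -39$ ($v = -8 - 31 = -39$)
$h{\left(w \right)} = - 39 w$
$t = 10208$ ($t = 4 \cdot 88 \cdot 29 = 4 \cdot 2552 = 10208$)
$t + h{\left(\frac{1}{\frac{1}{13} + D} \right)} = 10208 - \frac{39}{\frac{1}{13} - 3} = 10208 - \frac{39}{- \frac{38}{13}} = 10208 - - \frac{507}{38} = 10208 + \frac{507}{38} = \frac{388411}{38}$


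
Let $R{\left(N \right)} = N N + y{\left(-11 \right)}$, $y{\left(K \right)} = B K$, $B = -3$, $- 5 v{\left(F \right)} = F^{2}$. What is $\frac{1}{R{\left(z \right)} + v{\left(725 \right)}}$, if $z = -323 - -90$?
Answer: $- \frac{1}{50803} \approx -1.9684 \cdot 10^{-5}$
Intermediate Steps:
$v{\left(F \right)} = - \frac{F^{2}}{5}$
$y{\left(K \right)} = - 3 K$
$z = -233$ ($z = -323 + \left(-133 + 223\right) = -323 + 90 = -233$)
$R{\left(N \right)} = 33 + N^{2}$ ($R{\left(N \right)} = N N - -33 = N^{2} + 33 = 33 + N^{2}$)
$\frac{1}{R{\left(z \right)} + v{\left(725 \right)}} = \frac{1}{\left(33 + \left(-233\right)^{2}\right) - \frac{725^{2}}{5}} = \frac{1}{\left(33 + 54289\right) - 105125} = \frac{1}{54322 - 105125} = \frac{1}{-50803} = - \frac{1}{50803}$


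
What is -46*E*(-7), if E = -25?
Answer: -8050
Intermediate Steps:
-46*E*(-7) = -46*(-25)*(-7) = 1150*(-7) = -8050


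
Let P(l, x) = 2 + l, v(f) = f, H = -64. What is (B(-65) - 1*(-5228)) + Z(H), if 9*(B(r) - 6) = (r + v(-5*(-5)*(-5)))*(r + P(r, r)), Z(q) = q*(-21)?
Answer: 83522/9 ≈ 9280.2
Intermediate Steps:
Z(q) = -21*q
B(r) = 6 + (-125 + r)*(2 + 2*r)/9 (B(r) = 6 + ((r - 5*(-5)*(-5))*(r + (2 + r)))/9 = 6 + ((r + 25*(-5))*(2 + 2*r))/9 = 6 + ((r - 125)*(2 + 2*r))/9 = 6 + ((-125 + r)*(2 + 2*r))/9 = 6 + (-125 + r)*(2 + 2*r)/9)
(B(-65) - 1*(-5228)) + Z(H) = ((-196/9 - 248/9*(-65) + (2/9)*(-65)²) - 1*(-5228)) - 21*(-64) = ((-196/9 + 16120/9 + (2/9)*4225) + 5228) + 1344 = ((-196/9 + 16120/9 + 8450/9) + 5228) + 1344 = (24374/9 + 5228) + 1344 = 71426/9 + 1344 = 83522/9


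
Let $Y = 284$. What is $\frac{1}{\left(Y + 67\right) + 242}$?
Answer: $\frac{1}{593} \approx 0.0016863$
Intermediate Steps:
$\frac{1}{\left(Y + 67\right) + 242} = \frac{1}{\left(284 + 67\right) + 242} = \frac{1}{351 + 242} = \frac{1}{593}$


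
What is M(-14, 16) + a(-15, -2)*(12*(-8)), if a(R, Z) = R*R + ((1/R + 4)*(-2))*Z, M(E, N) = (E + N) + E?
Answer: -115612/5 ≈ -23122.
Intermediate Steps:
M(E, N) = N + 2*E
a(R, Z) = R**2 + Z*(-8 - 2/R) (a(R, Z) = R**2 + ((4 + 1/R)*(-2))*Z = R**2 + (-8 - 2/R)*Z = R**2 + Z*(-8 - 2/R))
M(-14, 16) + a(-15, -2)*(12*(-8)) = (16 + 2*(-14)) + ((-15)**2 - 8*(-2) - 2*(-2)/(-15))*(12*(-8)) = (16 - 28) + (225 + 16 - 2*(-2)*(-1/15))*(-96) = -12 + (225 + 16 - 4/15)*(-96) = -12 + (3611/15)*(-96) = -12 - 115552/5 = -115612/5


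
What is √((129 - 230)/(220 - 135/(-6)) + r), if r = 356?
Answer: 3*√9293570/485 ≈ 18.857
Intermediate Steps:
√((129 - 230)/(220 - 135/(-6)) + r) = √((129 - 230)/(220 - 135/(-6)) + 356) = √(-101/(220 - 135*(-⅙)) + 356) = √(-101/(220 + 45/2) + 356) = √(-101/485/2 + 356) = √(-101*2/485 + 356) = √(-202/485 + 356) = √(172458/485) = 3*√9293570/485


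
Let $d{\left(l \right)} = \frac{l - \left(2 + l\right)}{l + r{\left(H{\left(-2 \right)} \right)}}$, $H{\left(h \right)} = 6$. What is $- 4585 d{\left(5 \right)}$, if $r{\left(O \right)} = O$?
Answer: $\frac{9170}{11} \approx 833.64$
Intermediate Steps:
$d{\left(l \right)} = - \frac{2}{6 + l}$ ($d{\left(l \right)} = \frac{l - \left(2 + l\right)}{l + 6} = - \frac{2}{6 + l}$)
$- 4585 d{\left(5 \right)} = - 4585 \left(- \frac{2}{6 + 5}\right) = - 4585 \left(- \frac{2}{11}\right) = - 4585 \left(\left(-2\right) \frac{1}{11}\right) = \left(-4585\right) \left(- \frac{2}{11}\right) = \frac{9170}{11}$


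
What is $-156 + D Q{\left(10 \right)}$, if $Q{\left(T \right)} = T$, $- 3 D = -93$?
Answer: $154$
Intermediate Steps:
$D = 31$ ($D = \left(- \frac{1}{3}\right) \left(-93\right) = 31$)
$-156 + D Q{\left(10 \right)} = -156 + 31 \cdot 10 = -156 + 310 = 154$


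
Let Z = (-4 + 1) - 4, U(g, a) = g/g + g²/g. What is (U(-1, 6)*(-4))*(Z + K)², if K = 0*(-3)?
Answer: 0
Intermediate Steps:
U(g, a) = 1 + g
K = 0
Z = -7 (Z = -3 - 4 = -7)
(U(-1, 6)*(-4))*(Z + K)² = ((1 - 1)*(-4))*(-7 + 0)² = (0*(-4))*(-7)² = 0*49 = 0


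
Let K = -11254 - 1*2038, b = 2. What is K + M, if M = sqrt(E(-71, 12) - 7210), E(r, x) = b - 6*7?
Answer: -13292 + 5*I*sqrt(290) ≈ -13292.0 + 85.147*I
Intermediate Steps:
E(r, x) = -40 (E(r, x) = 2 - 6*7 = 2 - 42 = -40)
K = -13292 (K = -11254 - 2038 = -13292)
M = 5*I*sqrt(290) (M = sqrt(-40 - 7210) = sqrt(-7250) = 5*I*sqrt(290) ≈ 85.147*I)
K + M = -13292 + 5*I*sqrt(290)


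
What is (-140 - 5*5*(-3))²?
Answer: 4225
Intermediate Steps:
(-140 - 5*5*(-3))² = (-140 - 25*(-3))² = (-140 + 75)² = (-65)² = 4225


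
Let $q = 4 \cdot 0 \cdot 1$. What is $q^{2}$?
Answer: $0$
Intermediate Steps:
$q = 0$ ($q = 0 \cdot 1 = 0$)
$q^{2} = 0^{2} = 0$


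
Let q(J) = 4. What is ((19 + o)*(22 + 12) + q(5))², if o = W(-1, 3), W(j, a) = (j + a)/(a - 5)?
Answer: 379456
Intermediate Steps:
W(j, a) = (a + j)/(-5 + a)
o = -1 (o = (3 - 1)/(-5 + 3) = 2/(-2) = -½*2 = -1)
((19 + o)*(22 + 12) + q(5))² = ((19 - 1)*(22 + 12) + 4)² = (18*34 + 4)² = (612 + 4)² = 616² = 379456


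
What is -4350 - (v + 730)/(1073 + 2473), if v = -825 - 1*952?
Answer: -5141351/1182 ≈ -4349.7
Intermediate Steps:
v = -1777 (v = -825 - 952 = -1777)
-4350 - (v + 730)/(1073 + 2473) = -4350 - (-1777 + 730)/(1073 + 2473) = -4350 - (-1047)/3546 = -4350 - 1*(-349/1182) = -4350 + 349/1182 = -5141351/1182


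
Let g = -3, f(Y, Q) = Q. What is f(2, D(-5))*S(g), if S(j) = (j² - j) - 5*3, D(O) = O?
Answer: 15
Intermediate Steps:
S(j) = -15 + j² - j (S(j) = (j² - j) - 15 = -15 + j² - j)
f(2, D(-5))*S(g) = -5*(-15 + (-3)² - 1*(-3)) = -5*(-15 + 9 + 3) = -5*(-3) = 15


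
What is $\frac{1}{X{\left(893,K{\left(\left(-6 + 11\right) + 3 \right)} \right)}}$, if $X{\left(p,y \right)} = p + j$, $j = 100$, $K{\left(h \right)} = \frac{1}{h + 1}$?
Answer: $\frac{1}{993} \approx 0.0010071$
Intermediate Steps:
$K{\left(h \right)} = \frac{1}{1 + h}$
$X{\left(p,y \right)} = 100 + p$ ($X{\left(p,y \right)} = p + 100 = 100 + p$)
$\frac{1}{X{\left(893,K{\left(\left(-6 + 11\right) + 3 \right)} \right)}} = \frac{1}{100 + 893} = \frac{1}{993}$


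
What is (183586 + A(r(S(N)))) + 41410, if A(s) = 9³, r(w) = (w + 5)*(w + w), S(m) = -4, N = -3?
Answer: 225725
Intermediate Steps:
r(w) = 2*w*(5 + w) (r(w) = (5 + w)*(2*w) = 2*w*(5 + w))
A(s) = 729
(183586 + A(r(S(N)))) + 41410 = (183586 + 729) + 41410 = 184315 + 41410 = 225725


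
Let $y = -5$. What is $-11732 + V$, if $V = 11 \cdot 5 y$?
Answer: $-12007$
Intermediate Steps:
$V = -275$ ($V = 11 \cdot 5 \left(-5\right) = 55 \left(-5\right) = -275$)
$-11732 + V = -11732 - 275 = -12007$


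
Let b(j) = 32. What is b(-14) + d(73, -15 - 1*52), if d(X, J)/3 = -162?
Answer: -454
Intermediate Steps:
d(X, J) = -486 (d(X, J) = 3*(-162) = -486)
b(-14) + d(73, -15 - 1*52) = 32 - 486 = -454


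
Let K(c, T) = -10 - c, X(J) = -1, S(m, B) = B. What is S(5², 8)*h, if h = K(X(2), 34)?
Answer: -72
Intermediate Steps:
h = -9 (h = -10 - 1*(-1) = -10 + 1 = -9)
S(5², 8)*h = 8*(-9) = -72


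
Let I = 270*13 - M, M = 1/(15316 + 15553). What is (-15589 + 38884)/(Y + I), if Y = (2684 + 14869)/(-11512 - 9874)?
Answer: 15378530490030/2316635298397 ≈ 6.6383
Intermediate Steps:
M = 1/30869 ≈ 3.2395e-5
I = 108350189/30869 (I = 270*13 - 1*1/30869 = 3510 - 1/30869 = 108350189/30869 ≈ 3510.0)
Y = -17553/21386 (Y = 17553/(-21386) = 17553*(-1/21386) = -17553/21386 ≈ -0.82077)
(-15589 + 38884)/(Y + I) = (-15589 + 38884)/(-17553/21386 + 108350189/30869) = 23295/(2316635298397/660164434) = 23295*(660164434/2316635298397) = 15378530490030/2316635298397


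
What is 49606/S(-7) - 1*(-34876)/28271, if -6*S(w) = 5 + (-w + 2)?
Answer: -4206989546/197897 ≈ -21258.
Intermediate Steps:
S(w) = -7/6 + w/6 (S(w) = -(5 + (-w + 2))/6 = -(5 + (2 - w))/6 = -(7 - w)/6 = -7/6 + w/6)
49606/S(-7) - 1*(-34876)/28271 = 49606/(-7/6 + (⅙)*(-7)) - 1*(-34876)/28271 = 49606/(-7/6 - 7/6) + 34876*(1/28271) = 49606/(-7/3) + 34876/28271 = 49606*(-3/7) + 34876/28271 = -148818/7 + 34876/28271 = -4206989546/197897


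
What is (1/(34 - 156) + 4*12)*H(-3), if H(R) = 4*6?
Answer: 70260/61 ≈ 1151.8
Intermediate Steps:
H(R) = 24
(1/(34 - 156) + 4*12)*H(-3) = (1/(34 - 156) + 4*12)*24 = (1/(-122) + 48)*24 = (-1/122 + 48)*24 = (5855/122)*24 = 70260/61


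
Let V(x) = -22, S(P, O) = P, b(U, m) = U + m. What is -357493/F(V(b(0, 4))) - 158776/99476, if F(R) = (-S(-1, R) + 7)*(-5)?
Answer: 8888905657/994760 ≈ 8935.7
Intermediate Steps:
F(R) = -40 (F(R) = (-1*(-1) + 7)*(-5) = (1 + 7)*(-5) = 8*(-5) = -40)
-357493/F(V(b(0, 4))) - 158776/99476 = -357493/(-40) - 158776/99476 = -357493*(-1/40) - 158776*1/99476 = 357493/40 - 39694/24869 = 8888905657/994760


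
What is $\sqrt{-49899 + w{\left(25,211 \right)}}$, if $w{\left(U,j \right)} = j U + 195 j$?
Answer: $7 i \sqrt{71} \approx 58.983 i$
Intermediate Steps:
$w{\left(U,j \right)} = 195 j + U j$ ($w{\left(U,j \right)} = U j + 195 j = 195 j + U j$)
$\sqrt{-49899 + w{\left(25,211 \right)}} = \sqrt{-49899 + 211 \left(195 + 25\right)} = \sqrt{-49899 + 211 \cdot 220} = \sqrt{-49899 + 46420} = \sqrt{-3479} = 7 i \sqrt{71}$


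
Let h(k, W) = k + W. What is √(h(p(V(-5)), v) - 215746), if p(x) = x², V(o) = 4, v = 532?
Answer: I*√215198 ≈ 463.89*I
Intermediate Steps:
h(k, W) = W + k
√(h(p(V(-5)), v) - 215746) = √((532 + 4²) - 215746) = √((532 + 16) - 215746) = √(548 - 215746) = √(-215198) = I*√215198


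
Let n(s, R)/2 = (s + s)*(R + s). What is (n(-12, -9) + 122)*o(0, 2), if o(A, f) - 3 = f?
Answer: 5650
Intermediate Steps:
n(s, R) = 4*s*(R + s) (n(s, R) = 2*((s + s)*(R + s)) = 2*((2*s)*(R + s)) = 2*(2*s*(R + s)) = 4*s*(R + s))
o(A, f) = 3 + f
(n(-12, -9) + 122)*o(0, 2) = (4*(-12)*(-9 - 12) + 122)*(3 + 2) = (4*(-12)*(-21) + 122)*5 = (1008 + 122)*5 = 1130*5 = 5650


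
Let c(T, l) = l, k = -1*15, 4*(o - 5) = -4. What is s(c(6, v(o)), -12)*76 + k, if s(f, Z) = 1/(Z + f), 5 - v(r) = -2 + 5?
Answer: -113/5 ≈ -22.600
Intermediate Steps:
o = 4 (o = 5 + (¼)*(-4) = 5 - 1 = 4)
k = -15
v(r) = 2 (v(r) = 5 - (-2 + 5) = 5 - 1*3 = 5 - 3 = 2)
s(c(6, v(o)), -12)*76 + k = 76/(-12 + 2) - 15 = 76/(-10) - 15 = -⅒*76 - 15 = -38/5 - 15 = -113/5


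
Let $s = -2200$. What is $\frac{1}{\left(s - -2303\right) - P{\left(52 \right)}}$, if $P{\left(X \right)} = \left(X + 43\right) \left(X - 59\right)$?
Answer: $\frac{1}{768} \approx 0.0013021$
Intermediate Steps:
$P{\left(X \right)} = \left(-59 + X\right) \left(43 + X\right)$ ($P{\left(X \right)} = \left(43 + X\right) \left(-59 + X\right) = \left(-59 + X\right) \left(43 + X\right)$)
$\frac{1}{\left(s - -2303\right) - P{\left(52 \right)}} = \frac{1}{\left(-2200 - -2303\right) - \left(-2537 + 52^{2} - 832\right)} = \frac{1}{\left(-2200 + 2303\right) - \left(-2537 + 2704 - 832\right)} = \frac{1}{103 - -665} = \frac{1}{103 + 665} = \frac{1}{768}$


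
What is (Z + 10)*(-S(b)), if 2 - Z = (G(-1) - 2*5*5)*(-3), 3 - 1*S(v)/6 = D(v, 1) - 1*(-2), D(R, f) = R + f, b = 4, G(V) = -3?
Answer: -3528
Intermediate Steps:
S(v) = -6*v (S(v) = 18 - 6*((v + 1) - 1*(-2)) = 18 - 6*((1 + v) + 2) = 18 - 6*(3 + v) = 18 + (-18 - 6*v) = -6*v)
Z = -157 (Z = 2 - (-3 - 2*5*5)*(-3) = 2 - (-3 - 10*5)*(-3) = 2 - (-3 - 50)*(-3) = 2 - (-53)*(-3) = 2 - 1*159 = 2 - 159 = -157)
(Z + 10)*(-S(b)) = (-157 + 10)*(-(-6)*4) = -(-147)*(-24) = -147*24 = -3528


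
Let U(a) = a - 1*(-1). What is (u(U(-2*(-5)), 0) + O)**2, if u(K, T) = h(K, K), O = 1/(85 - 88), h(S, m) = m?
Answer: 1024/9 ≈ 113.78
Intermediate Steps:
U(a) = 1 + a (U(a) = a + 1 = 1 + a)
O = -1/3 (O = 1/(-3) = -1/3 ≈ -0.33333)
u(K, T) = K
(u(U(-2*(-5)), 0) + O)**2 = ((1 - 2*(-5)) - 1/3)**2 = ((1 + 10) - 1/3)**2 = (11 - 1/3)**2 = (32/3)**2 = 1024/9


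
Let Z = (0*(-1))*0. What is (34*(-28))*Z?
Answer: 0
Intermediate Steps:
Z = 0 (Z = 0*0 = 0)
(34*(-28))*Z = (34*(-28))*0 = -952*0 = 0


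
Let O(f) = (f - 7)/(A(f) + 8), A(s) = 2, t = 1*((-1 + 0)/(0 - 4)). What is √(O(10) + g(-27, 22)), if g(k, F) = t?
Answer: √55/10 ≈ 0.74162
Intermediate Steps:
t = ¼ (t = 1*(-1/(-4)) = 1*(-1*(-¼)) = 1*(¼) = ¼ ≈ 0.25000)
g(k, F) = ¼
O(f) = -7/10 + f/10 (O(f) = (f - 7)/(2 + 8) = (-7 + f)/10 = (-7 + f)*(⅒) = -7/10 + f/10)
√(O(10) + g(-27, 22)) = √((-7/10 + (⅒)*10) + ¼) = √((-7/10 + 1) + ¼) = √(3/10 + ¼) = √(11/20) = √55/10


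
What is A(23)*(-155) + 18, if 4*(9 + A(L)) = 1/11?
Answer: 62017/44 ≈ 1409.5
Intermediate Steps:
A(L) = -395/44 (A(L) = -9 + (¼)/11 = -9 + (¼)*(1/11) = -9 + 1/44 = -395/44)
A(23)*(-155) + 18 = -395/44*(-155) + 18 = 61225/44 + 18 = 62017/44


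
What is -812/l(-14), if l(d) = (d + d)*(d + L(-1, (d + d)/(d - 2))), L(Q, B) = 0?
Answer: -29/14 ≈ -2.0714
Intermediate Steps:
l(d) = 2*d² (l(d) = (d + d)*(d + 0) = (2*d)*d = 2*d²)
-812/l(-14) = -812/(2*(-14)²) = -812/(2*196) = -812/392 = -812*1/392 = -29/14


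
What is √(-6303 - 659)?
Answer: 59*I*√2 ≈ 83.439*I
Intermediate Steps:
√(-6303 - 659) = √(-6962) = 59*I*√2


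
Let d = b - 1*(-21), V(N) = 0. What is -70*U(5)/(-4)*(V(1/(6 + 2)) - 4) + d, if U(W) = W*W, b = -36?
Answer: -1765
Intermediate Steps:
U(W) = W²
d = -15 (d = -36 - 1*(-21) = -36 + 21 = -15)
-70*U(5)/(-4)*(V(1/(6 + 2)) - 4) + d = -70*5²/(-4)*(0 - 4) - 15 = -70*25*(-¼)*(-4) - 15 = -(-875)*(-4)/2 - 15 = -70*25 - 15 = -1750 - 15 = -1765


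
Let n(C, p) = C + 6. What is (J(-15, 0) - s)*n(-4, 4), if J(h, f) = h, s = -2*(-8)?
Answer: -62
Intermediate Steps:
s = 16
n(C, p) = 6 + C
(J(-15, 0) - s)*n(-4, 4) = (-15 - 1*16)*(6 - 4) = (-15 - 16)*2 = -31*2 = -62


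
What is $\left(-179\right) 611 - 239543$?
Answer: $-348912$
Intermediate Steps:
$\left(-179\right) 611 - 239543 = -109369 - 239543 = -348912$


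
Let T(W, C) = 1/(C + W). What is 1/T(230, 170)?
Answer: 400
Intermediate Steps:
1/T(230, 170) = 1/(1/(170 + 230)) = 1/(1/400) = 400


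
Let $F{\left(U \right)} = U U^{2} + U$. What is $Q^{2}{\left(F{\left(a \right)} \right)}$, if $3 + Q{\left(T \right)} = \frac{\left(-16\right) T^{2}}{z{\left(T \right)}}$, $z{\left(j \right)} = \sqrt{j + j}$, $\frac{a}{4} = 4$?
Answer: $8899575414793 + 789504 \sqrt{514} \approx 8.8996 \cdot 10^{12}$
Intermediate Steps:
$a = 16$ ($a = 4 \cdot 4 = 16$)
$z{\left(j \right)} = \sqrt{2} \sqrt{j}$ ($z{\left(j \right)} = \sqrt{2 j} = \sqrt{2} \sqrt{j}$)
$F{\left(U \right)} = U + U^{3}$ ($F{\left(U \right)} = U^{3} + U = U + U^{3}$)
$Q{\left(T \right)} = -3 - 8 \sqrt{2} T^{\frac{3}{2}}$ ($Q{\left(T \right)} = -3 + \frac{\left(-16\right) T^{2}}{\sqrt{2} \sqrt{T}} = -3 + - 16 T^{2} \frac{\sqrt{2}}{2 \sqrt{T}} = -3 - 8 \sqrt{2} T^{\frac{3}{2}}$)
$Q^{2}{\left(F{\left(a \right)} \right)} = \left(-3 - 8 \sqrt{2} \left(16 + 16^{3}\right)^{\frac{3}{2}}\right)^{2} = \left(-3 - 8 \sqrt{2} \left(16 + 4096\right)^{\frac{3}{2}}\right)^{2} = \left(-3 - 8 \sqrt{2} \cdot 4112^{\frac{3}{2}}\right)^{2} = \left(-3 - 8 \sqrt{2} \cdot 16448 \sqrt{257}\right)^{2} = \left(-3 - 131584 \sqrt{514}\right)^{2}$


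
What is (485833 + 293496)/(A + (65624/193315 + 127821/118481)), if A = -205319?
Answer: -17849871834020435/4702625615951526 ≈ -3.7957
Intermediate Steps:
(485833 + 293496)/(A + (65624/193315 + 127821/118481)) = (485833 + 293496)/(-205319 + (65624/193315 + 127821/118481)) = 779329/(-205319 + (65624*(1/193315) + 127821*(1/118481))) = 779329/(-205319 + (65624/193315 + 127821/118481)) = 779329/(-205319 + 32484913759/22904154515) = 779329/(-4702625615951526/22904154515) = 779329*(-22904154515/4702625615951526) = -17849871834020435/4702625615951526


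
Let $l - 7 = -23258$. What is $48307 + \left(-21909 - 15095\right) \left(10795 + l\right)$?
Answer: $460970131$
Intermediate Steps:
$l = -23251$ ($l = 7 - 23258 = -23251$)
$48307 + \left(-21909 - 15095\right) \left(10795 + l\right) = 48307 + \left(-21909 - 15095\right) \left(10795 - 23251\right) = 48307 - -460921824 = 48307 + 460921824 = 460970131$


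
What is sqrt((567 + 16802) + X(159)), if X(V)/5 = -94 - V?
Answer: 2*sqrt(4026) ≈ 126.90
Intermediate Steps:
X(V) = -470 - 5*V (X(V) = 5*(-94 - V) = -470 - 5*V)
sqrt((567 + 16802) + X(159)) = sqrt((567 + 16802) + (-470 - 5*159)) = sqrt(17369 + (-470 - 795)) = sqrt(17369 - 1265) = sqrt(16104) = 2*sqrt(4026)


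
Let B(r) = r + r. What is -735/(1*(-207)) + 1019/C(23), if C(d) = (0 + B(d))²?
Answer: 25597/6348 ≈ 4.0323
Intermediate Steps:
B(r) = 2*r
C(d) = 4*d² (C(d) = (0 + 2*d)² = (2*d)² = 4*d²)
-735/(1*(-207)) + 1019/C(23) = -735/(1*(-207)) + 1019/((4*23²)) = -735/(-207) + 1019/((4*529)) = -735*(-1/207) + 1019/2116 = 245/69 + 1019*(1/2116) = 245/69 + 1019/2116 = 25597/6348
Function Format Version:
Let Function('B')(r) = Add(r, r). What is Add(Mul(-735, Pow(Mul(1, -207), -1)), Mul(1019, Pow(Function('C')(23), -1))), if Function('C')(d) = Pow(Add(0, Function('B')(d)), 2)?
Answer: Rational(25597, 6348) ≈ 4.0323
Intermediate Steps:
Function('B')(r) = Mul(2, r)
Function('C')(d) = Mul(4, Pow(d, 2)) (Function('C')(d) = Pow(Add(0, Mul(2, d)), 2) = Pow(Mul(2, d), 2) = Mul(4, Pow(d, 2)))
Add(Mul(-735, Pow(Mul(1, -207), -1)), Mul(1019, Pow(Function('C')(23), -1))) = Add(Mul(-735, Pow(Mul(1, -207), -1)), Mul(1019, Pow(Mul(4, Pow(23, 2)), -1))) = Add(Mul(-735, Pow(-207, -1)), Mul(1019, Pow(Mul(4, 529), -1))) = Add(Mul(-735, Rational(-1, 207)), Mul(1019, Pow(2116, -1))) = Add(Rational(245, 69), Mul(1019, Rational(1, 2116))) = Add(Rational(245, 69), Rational(1019, 2116)) = Rational(25597, 6348)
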